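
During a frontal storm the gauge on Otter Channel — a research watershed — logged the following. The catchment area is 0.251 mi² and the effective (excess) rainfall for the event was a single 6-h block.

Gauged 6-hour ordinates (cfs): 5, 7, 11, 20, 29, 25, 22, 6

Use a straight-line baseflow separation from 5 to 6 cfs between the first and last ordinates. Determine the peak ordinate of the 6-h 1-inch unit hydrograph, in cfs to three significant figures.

Direct runoff: 0.00, 1.86, 5.71, 14.57, 23.43, 19.29, 16.14, 0.00 cfs; ΣQ_DR = 81.00 cfs, peak = 23.43 cfs.
Runoff depth d = ΣQ_DR·Δt / A = 81.00 × 21600 / (0.251 mi²) = 3.000 in.
The 1-inch UH is the DRH scaled by (1 in)/d, so U_p = 23.43 × 1/3.000 = 7.81 cfs.

U_p ≈ 7.81 cfs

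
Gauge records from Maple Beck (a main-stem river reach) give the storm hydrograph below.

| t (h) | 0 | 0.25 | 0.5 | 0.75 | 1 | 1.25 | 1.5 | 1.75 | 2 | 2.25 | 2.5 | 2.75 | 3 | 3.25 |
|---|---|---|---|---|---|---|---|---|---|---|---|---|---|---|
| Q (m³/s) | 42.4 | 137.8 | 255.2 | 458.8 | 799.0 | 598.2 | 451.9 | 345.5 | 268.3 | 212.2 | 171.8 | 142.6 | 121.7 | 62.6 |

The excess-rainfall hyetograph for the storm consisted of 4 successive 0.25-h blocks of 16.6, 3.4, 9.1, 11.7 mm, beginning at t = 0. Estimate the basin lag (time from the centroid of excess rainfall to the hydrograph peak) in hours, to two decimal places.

t_L ≈ 0.53 h

Centroid of excess rainfall: t_c = Σ P_i·t̄_i / ΣP_i = 0.4724 h (block centres at 0.125, 0.375, 0.625, 0.875 h).
Hydrograph peak occurs at t = 1 h, so basin lag t_L = 1 − 0.4724 = 0.53 h.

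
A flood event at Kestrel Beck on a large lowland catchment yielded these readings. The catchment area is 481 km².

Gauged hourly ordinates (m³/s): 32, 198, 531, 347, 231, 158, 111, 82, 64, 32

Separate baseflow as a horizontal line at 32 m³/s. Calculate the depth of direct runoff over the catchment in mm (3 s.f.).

d ≈ 11.0 mm

Direct runoff: 0.0, 166.0, 499.0, 315.0, 199.0, 126.0, 79.0, 50.0, 32.0, 0.0 m³/s; ΣQ_DR = 1466 m³/s.
V = ΣQ_DR · Δt = 1466 × 3600 s = 5.278 × 10^6 m³.
Over A = 481 km², depth = V / A = 11.0 mm.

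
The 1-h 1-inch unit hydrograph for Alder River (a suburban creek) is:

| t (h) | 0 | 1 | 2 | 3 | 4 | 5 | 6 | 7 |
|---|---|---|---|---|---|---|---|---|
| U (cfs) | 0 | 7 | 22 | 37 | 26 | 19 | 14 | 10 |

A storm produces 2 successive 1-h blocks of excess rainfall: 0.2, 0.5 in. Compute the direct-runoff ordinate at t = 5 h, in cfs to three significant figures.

By discrete convolution, Q_j = Σ (P_i / 1 in) · U_{j−i}.
At t = 5 h (j=5): Q = (0.2/1)·19 + (0.5/1)·26 = 16.8 cfs.

Q ≈ 16.8 cfs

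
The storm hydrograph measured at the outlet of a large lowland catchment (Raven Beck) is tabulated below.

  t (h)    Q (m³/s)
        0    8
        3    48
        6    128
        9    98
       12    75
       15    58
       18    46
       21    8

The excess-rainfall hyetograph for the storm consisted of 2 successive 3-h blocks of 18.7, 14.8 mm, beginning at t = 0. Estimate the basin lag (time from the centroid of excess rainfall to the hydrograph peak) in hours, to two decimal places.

Centroid of excess rainfall: t_c = Σ P_i·t̄_i / ΣP_i = 2.8254 h (block centres at 1.5, 4.5 h).
Hydrograph peak occurs at t = 6 h, so basin lag t_L = 6 − 2.8254 = 3.17 h.

t_L ≈ 3.17 h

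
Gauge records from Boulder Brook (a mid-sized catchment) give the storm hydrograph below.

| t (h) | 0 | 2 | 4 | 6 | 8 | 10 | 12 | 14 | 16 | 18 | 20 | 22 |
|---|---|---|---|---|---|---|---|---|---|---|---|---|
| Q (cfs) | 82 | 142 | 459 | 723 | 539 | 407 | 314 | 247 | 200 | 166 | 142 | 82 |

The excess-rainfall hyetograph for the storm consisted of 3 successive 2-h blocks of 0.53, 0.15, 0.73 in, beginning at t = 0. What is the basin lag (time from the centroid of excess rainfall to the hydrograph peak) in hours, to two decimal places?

t_L ≈ 2.72 h

Centroid of excess rainfall: t_c = Σ P_i·t̄_i / ΣP_i = 3.2837 h (block centres at 1, 3, 5 h).
Hydrograph peak occurs at t = 6 h, so basin lag t_L = 6 − 3.2837 = 2.72 h.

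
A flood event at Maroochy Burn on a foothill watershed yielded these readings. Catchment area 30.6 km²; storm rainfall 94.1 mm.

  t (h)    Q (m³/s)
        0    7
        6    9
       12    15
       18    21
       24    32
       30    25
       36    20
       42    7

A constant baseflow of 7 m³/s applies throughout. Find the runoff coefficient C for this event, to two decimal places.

ΣQ_DR = 80.00 m³/s; V = ΣQ_DR·Δt = 1.728 × 10^6 m³.
Runoff depth d = V / A = 56.47 mm.
C = d / P = 56.47 / 94.1 = 0.60.

C ≈ 0.60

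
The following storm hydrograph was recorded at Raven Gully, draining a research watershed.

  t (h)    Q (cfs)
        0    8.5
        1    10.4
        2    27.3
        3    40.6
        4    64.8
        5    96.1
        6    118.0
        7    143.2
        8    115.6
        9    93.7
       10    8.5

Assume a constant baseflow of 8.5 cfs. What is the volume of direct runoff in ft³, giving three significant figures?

V ≈ 2.28 × 10^6 ft³

Direct-runoff ordinates (Q − Q_b): 0.0, 1.9, 18.8, 32.1, 56.3, 87.6, 109.5, 134.7, 107.1, 85.2, 0.0 cfs.
ΣQ_DR = 633.2 cfs.
With Δt = 1 h = 3600 s, V = ΣQ_DR · Δt = 633.2 × 3600 = 2.28 × 10^6 ft³.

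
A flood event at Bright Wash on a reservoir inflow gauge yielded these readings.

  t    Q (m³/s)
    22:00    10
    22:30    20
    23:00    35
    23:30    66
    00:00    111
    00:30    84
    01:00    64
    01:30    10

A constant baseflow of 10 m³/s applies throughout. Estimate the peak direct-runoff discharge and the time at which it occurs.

Q_p = 101.0 m³/s at t = 00:00

Subtracting baseflow gives direct-runoff ordinates: 0.0, 10.0, 25.0, 56.0, 101.0, 74.0, 54.0, 0.0 m³/s.
The maximum is 101.0 m³/s, occurring at the reading for t = 00:00.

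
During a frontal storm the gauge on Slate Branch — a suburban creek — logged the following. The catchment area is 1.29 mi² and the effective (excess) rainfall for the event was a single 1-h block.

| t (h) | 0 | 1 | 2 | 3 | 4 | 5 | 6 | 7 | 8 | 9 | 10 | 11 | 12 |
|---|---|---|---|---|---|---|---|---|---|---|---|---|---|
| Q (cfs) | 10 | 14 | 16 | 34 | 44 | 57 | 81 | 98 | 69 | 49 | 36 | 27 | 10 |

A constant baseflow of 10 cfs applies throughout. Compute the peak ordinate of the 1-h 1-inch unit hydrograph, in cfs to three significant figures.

Direct runoff: 0.0, 4.0, 6.0, 24.0, 34.0, 47.0, 71.0, 88.0, 59.0, 39.0, 26.0, 17.0, 0.0 cfs; ΣQ_DR = 415.0 cfs, peak = 88.0 cfs.
Runoff depth d = ΣQ_DR·Δt / A = 415.0 × 3600 / (1.29 mi²) = 0.4985 in.
The 1-inch UH is the DRH scaled by (1 in)/d, so U_p = 88.0 × 1/0.4985 = 177 cfs.

U_p ≈ 177 cfs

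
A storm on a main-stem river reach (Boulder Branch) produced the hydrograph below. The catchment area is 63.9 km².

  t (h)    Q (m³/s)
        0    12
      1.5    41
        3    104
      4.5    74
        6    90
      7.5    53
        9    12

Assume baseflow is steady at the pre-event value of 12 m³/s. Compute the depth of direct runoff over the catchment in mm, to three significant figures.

d ≈ 25.5 mm

Direct runoff: 0.0, 29.0, 92.0, 62.0, 78.0, 41.0, 0.0 m³/s; ΣQ_DR = 302.0 m³/s.
V = ΣQ_DR · Δt = 302.0 × 5400 s = 1.631 × 10^6 m³.
Over A = 63.9 km², depth = V / A = 25.5 mm.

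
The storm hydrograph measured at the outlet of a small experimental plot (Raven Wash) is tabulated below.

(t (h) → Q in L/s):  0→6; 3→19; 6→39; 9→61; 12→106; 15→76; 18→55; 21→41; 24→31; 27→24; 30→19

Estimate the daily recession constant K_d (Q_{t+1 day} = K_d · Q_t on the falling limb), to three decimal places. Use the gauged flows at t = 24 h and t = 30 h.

Between t = 24 h and t = 30 h the flow falls from 31 to 19 L/s over 2×3 h = 6 h.
Per-interval ratio K = (19/31)^(1/2) = 0.7829; K_d = K^(24/3) = 0.141.

K_d ≈ 0.141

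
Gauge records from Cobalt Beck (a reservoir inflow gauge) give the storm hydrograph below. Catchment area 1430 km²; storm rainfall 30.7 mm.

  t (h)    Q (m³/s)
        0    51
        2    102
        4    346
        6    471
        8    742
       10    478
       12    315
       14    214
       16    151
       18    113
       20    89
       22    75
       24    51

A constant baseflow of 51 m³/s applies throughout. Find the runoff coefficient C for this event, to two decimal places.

C ≈ 0.42

ΣQ_DR = 2535 m³/s; V = ΣQ_DR·Δt = 1.825 × 10^7 m³.
Runoff depth d = V / A = 12.76 mm.
C = d / P = 12.76 / 30.7 = 0.42.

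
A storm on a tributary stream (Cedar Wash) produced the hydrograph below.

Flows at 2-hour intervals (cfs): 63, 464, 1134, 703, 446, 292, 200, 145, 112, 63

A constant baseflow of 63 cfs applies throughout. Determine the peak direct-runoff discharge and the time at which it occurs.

Subtracting baseflow gives direct-runoff ordinates: 0.0, 401.0, 1071.0, 640.0, 383.0, 229.0, 137.0, 82.0, 49.0, 0.0 cfs.
The maximum is 1071.0 cfs, occurring at the reading for t = 4 h.

Q_p = 1071.0 cfs at t = 4 h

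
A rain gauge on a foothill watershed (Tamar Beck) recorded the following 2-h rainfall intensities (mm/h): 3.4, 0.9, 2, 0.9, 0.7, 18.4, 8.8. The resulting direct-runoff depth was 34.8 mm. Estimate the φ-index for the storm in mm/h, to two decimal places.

φ ≈ 4.90 mm/h

Only the 2 blocks with intensity above φ contribute runoff: 18.4, 8.8 mm/h.
Σ(I−φ)·Δt = d  ⇒  (18.4+8.8 − 2φ)·2 = 34.8
φ = (27.20 − 34.8/2) / 2 = 4.90 mm/h.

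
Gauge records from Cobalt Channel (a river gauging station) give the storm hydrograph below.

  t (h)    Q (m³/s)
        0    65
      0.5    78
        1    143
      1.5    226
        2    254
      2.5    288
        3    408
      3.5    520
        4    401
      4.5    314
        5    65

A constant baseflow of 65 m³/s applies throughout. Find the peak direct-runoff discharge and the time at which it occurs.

Subtracting baseflow gives direct-runoff ordinates: 0.0, 13.0, 78.0, 161.0, 189.0, 223.0, 343.0, 455.0, 336.0, 249.0, 0.0 m³/s.
The maximum is 455.0 m³/s, occurring at the reading for t = 3.5 h.

Q_p = 455.0 m³/s at t = 3.5 h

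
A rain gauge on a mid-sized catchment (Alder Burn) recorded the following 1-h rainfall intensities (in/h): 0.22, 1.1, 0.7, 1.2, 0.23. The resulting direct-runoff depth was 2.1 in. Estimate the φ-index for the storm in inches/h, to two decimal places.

φ ≈ 0.30 in/h

Only the 3 blocks with intensity above φ contribute runoff: 1.1, 0.7, 1.2 in/h.
Σ(I−φ)·Δt = d  ⇒  (1.1+0.7+1.2 − 3φ)·1 = 2.1
φ = (3.000 − 2.1/1) / 3 = 0.30 in/h.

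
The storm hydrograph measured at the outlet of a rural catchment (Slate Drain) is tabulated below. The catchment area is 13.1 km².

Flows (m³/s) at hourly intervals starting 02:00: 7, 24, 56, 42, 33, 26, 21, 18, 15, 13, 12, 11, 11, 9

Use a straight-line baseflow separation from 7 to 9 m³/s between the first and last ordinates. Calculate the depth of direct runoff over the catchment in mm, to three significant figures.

d ≈ 51.1 mm

Direct runoff: 0.00, 16.85, 48.69, 34.54, 25.38, 18.23, 13.08, 9.92, 6.77, 4.62, 3.46, 2.31, 2.15, 0.00 m³/s; ΣQ_DR = 186.0 m³/s.
V = ΣQ_DR · Δt = 186.0 × 3600 s = 6.696 × 10^5 m³.
Over A = 13.1 km², depth = V / A = 51.1 mm.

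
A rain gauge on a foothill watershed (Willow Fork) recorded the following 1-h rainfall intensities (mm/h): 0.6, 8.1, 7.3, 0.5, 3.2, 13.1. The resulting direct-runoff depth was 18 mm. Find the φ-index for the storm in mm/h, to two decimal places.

Only the 3 blocks with intensity above φ contribute runoff: 8.1, 7.3, 13.1 mm/h.
Σ(I−φ)·Δt = d  ⇒  (8.1+7.3+13.1 − 3φ)·1 = 18
φ = (28.50 − 18/1) / 3 = 3.50 mm/h.

φ ≈ 3.50 mm/h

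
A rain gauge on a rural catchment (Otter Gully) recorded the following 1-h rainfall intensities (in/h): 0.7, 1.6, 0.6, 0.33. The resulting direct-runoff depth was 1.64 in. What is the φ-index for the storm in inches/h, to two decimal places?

Only the 3 blocks with intensity above φ contribute runoff: 0.7, 1.6, 0.6 in/h.
Σ(I−φ)·Δt = d  ⇒  (0.7+1.6+0.6 − 3φ)·1 = 1.64
φ = (2.900 − 1.64/1) / 3 = 0.42 in/h.

φ ≈ 0.42 in/h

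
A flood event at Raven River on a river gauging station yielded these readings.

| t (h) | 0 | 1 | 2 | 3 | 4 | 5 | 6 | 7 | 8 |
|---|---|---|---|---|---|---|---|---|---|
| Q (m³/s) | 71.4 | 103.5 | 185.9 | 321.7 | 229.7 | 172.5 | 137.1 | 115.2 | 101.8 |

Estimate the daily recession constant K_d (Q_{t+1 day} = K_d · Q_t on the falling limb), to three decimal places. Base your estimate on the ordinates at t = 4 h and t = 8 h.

K_d ≈ 0.008

Between t = 4 h and t = 8 h the flow falls from 229.7 to 101.8 m³/s over 4×1 h = 4 h.
Per-interval ratio K = (101.8/229.7)^(1/4) = 0.8159; K_d = K^(24/1) = 0.008.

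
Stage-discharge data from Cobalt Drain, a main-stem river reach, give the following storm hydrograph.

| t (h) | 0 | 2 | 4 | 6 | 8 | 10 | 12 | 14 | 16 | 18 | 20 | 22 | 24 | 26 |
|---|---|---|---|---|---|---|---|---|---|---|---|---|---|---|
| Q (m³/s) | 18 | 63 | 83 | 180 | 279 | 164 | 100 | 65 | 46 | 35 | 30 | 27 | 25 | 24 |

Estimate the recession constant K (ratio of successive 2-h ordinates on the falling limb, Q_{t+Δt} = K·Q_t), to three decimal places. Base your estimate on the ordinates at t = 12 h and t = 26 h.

K ≈ 0.816

Using the recession-limb readings at t = 12 h and t = 26 h: Q falls from 100 to 24 m³/s over 7 intervals.
K = (Q₂/Q₁)^(1/7) = (24/100)^(1/7) = 0.816.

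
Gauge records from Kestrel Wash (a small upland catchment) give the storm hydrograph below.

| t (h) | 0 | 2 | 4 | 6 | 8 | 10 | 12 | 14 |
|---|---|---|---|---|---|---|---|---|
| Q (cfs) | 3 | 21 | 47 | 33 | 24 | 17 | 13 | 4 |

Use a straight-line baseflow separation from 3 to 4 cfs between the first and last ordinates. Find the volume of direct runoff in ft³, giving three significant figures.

V ≈ 9.65 × 10^5 ft³

Direct-runoff ordinates (Q − Q_b): 0.00, 17.86, 43.71, 29.57, 20.43, 13.29, 9.14, 0.00 cfs.
ΣQ_DR = 134.0 cfs.
With Δt = 2 h = 7200 s, V = ΣQ_DR · Δt = 134.0 × 7200 = 9.65 × 10^5 ft³.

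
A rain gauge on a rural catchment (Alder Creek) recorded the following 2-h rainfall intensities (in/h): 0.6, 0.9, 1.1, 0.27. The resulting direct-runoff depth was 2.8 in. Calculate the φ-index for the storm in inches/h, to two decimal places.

Only the 3 blocks with intensity above φ contribute runoff: 0.6, 0.9, 1.1 in/h.
Σ(I−φ)·Δt = d  ⇒  (0.6+0.9+1.1 − 3φ)·2 = 2.8
φ = (2.600 − 2.8/2) / 3 = 0.40 in/h.

φ ≈ 0.40 in/h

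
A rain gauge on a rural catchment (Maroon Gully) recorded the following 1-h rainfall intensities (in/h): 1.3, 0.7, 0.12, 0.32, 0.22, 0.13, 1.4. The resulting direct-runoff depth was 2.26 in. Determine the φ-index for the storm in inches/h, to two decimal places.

φ ≈ 0.38 in/h

Only the 3 blocks with intensity above φ contribute runoff: 1.3, 0.7, 1.4 in/h.
Σ(I−φ)·Δt = d  ⇒  (1.3+0.7+1.4 − 3φ)·1 = 2.26
φ = (3.400 − 2.26/1) / 3 = 0.38 in/h.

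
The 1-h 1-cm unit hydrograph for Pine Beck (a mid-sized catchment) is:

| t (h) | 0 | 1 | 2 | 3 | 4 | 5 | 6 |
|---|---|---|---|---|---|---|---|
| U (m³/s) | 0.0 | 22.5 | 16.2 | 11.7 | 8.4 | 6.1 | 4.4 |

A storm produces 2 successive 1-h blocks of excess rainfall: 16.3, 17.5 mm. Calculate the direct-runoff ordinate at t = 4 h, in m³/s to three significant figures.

By discrete convolution, Q_j = Σ (P_i / 10 mm) · U_{j−i}.
At t = 4 h (j=4): Q = (16.3/10)·8.4 + (17.5/10)·11.7 = 34.2 m³/s.

Q ≈ 34.2 m³/s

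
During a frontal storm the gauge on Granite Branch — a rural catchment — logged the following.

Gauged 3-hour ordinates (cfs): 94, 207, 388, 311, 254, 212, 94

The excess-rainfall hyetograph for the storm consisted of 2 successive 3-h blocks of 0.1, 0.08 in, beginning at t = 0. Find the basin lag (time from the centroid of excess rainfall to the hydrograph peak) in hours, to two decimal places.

Centroid of excess rainfall: t_c = Σ P_i·t̄_i / ΣP_i = 2.8333 h (block centres at 1.5, 4.5 h).
Hydrograph peak occurs at t = 6 h, so basin lag t_L = 6 − 2.8333 = 3.17 h.

t_L ≈ 3.17 h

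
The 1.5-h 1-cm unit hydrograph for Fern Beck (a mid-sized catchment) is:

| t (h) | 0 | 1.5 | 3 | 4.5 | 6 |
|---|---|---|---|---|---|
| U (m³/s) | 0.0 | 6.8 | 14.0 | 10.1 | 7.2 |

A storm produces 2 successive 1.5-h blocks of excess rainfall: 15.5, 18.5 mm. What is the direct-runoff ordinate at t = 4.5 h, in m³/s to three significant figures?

By discrete convolution, Q_j = Σ (P_i / 10 mm) · U_{j−i}.
At t = 4.5 h (j=3): Q = (15.5/10)·10.1 + (18.5/10)·14.0 = 41.6 m³/s.

Q ≈ 41.6 m³/s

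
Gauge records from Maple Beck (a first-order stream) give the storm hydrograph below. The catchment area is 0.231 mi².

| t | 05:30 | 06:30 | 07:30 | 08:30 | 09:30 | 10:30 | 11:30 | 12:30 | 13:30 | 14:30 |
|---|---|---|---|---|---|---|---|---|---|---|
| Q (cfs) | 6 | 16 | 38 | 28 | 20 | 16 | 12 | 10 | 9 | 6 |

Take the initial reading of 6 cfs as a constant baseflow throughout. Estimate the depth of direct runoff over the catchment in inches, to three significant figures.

Direct runoff: 0.0, 10.0, 32.0, 22.0, 14.0, 10.0, 6.0, 4.0, 3.0, 0.0 cfs; ΣQ_DR = 101.0 cfs.
V = ΣQ_DR · Δt = 101.0 × 3600 s = 3.636 × 10^5 ft³.
Over A = 0.231 mi², depth = V / A = 0.678 in.

d ≈ 0.678 in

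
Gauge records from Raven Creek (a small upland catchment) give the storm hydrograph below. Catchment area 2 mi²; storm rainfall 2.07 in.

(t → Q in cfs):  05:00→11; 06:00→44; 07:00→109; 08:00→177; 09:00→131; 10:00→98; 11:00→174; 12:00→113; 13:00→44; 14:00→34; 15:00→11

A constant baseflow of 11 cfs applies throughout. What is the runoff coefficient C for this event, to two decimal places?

ΣQ_DR = 825.0 cfs; V = ΣQ_DR·Δt = 2.970 × 10^6 ft³.
Runoff depth d = V / A = 0.6392 in.
C = d / P = 0.6392 / 2.07 = 0.31.

C ≈ 0.31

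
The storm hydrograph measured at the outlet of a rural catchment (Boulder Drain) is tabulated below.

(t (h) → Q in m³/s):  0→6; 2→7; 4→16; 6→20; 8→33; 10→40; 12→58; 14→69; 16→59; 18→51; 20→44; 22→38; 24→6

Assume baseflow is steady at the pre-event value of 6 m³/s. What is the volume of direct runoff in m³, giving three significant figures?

Direct-runoff ordinates (Q − Q_b): 0.0, 1.0, 10.0, 14.0, 27.0, 34.0, 52.0, 63.0, 53.0, 45.0, 38.0, 32.0, 0.0 m³/s.
ΣQ_DR = 369.0 m³/s.
With Δt = 2 h = 7200 s, V = ΣQ_DR · Δt = 369.0 × 7200 = 2.66 × 10^6 m³.

V ≈ 2.66 × 10^6 m³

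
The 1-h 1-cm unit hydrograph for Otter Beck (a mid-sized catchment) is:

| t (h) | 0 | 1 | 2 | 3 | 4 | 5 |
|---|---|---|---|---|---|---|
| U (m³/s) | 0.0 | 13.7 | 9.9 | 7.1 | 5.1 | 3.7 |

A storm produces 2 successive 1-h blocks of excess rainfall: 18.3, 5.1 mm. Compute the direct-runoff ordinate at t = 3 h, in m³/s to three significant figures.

By discrete convolution, Q_j = Σ (P_i / 10 mm) · U_{j−i}.
At t = 3 h (j=3): Q = (18.3/10)·7.1 + (5.1/10)·9.9 = 18.0 m³/s.

Q ≈ 18.0 m³/s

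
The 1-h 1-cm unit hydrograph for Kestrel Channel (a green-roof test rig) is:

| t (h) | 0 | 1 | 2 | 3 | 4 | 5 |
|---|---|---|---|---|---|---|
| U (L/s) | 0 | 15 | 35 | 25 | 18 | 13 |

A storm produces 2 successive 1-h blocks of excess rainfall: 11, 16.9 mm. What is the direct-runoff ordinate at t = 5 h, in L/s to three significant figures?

By discrete convolution, Q_j = Σ (P_i / 10 mm) · U_{j−i}.
At t = 5 h (j=5): Q = (11/10)·13 + (16.9/10)·18 = 44.7 L/s.

Q ≈ 44.7 L/s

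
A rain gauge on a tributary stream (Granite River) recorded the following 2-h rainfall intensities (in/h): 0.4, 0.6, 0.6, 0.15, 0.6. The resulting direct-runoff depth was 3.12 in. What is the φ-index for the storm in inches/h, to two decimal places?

φ ≈ 0.16 in/h

Only the 4 blocks with intensity above φ contribute runoff: 0.4, 0.6, 0.6, 0.6 in/h.
Σ(I−φ)·Δt = d  ⇒  (0.4+0.6+0.6+0.6 − 4φ)·2 = 3.12
φ = (2.200 − 3.12/2) / 4 = 0.16 in/h.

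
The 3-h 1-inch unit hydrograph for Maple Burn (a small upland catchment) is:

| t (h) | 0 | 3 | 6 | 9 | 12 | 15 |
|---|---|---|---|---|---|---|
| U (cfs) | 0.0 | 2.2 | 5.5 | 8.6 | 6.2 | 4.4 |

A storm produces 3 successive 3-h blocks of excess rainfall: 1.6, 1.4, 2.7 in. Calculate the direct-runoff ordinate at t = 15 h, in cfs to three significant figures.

Q ≈ 38.9 cfs

By discrete convolution, Q_j = Σ (P_i / 1 in) · U_{j−i}.
At t = 15 h (j=5): Q = (1.6/1)·4.4 + (1.4/1)·6.2 + (2.7/1)·8.6 = 38.9 cfs.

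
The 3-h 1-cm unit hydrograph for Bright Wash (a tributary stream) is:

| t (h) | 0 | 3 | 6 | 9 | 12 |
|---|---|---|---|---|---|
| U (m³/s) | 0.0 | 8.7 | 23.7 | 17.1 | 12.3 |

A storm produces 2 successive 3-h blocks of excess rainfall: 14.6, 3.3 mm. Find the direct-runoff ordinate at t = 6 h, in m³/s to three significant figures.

Q ≈ 37.5 m³/s

By discrete convolution, Q_j = Σ (P_i / 10 mm) · U_{j−i}.
At t = 6 h (j=2): Q = (14.6/10)·23.7 + (3.3/10)·8.7 = 37.5 m³/s.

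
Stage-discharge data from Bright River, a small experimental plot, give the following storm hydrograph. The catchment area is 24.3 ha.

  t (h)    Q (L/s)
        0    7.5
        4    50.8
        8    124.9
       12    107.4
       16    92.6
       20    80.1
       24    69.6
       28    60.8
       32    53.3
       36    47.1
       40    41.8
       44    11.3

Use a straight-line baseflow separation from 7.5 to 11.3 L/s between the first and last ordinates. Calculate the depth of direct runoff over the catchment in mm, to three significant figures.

d ≈ 37.6 mm

Direct runoff: 0.00, 42.95, 116.71, 98.86, 83.72, 70.87, 60.03, 50.88, 43.04, 36.49, 30.85, 0.00 L/s; ΣQ_DR = 634.4 L/s.
V = ΣQ_DR · Δt = 634.4 × 14400 s = 9.135 × 10^6 L.
Over A = 24.3 ha, depth = V / A = 37.6 mm.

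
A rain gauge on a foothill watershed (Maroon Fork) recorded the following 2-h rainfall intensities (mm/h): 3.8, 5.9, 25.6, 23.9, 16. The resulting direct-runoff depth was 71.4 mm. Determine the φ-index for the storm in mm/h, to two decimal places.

Only the 3 blocks with intensity above φ contribute runoff: 25.6, 23.9, 16 mm/h.
Σ(I−φ)·Δt = d  ⇒  (25.6+23.9+16 − 3φ)·2 = 71.4
φ = (65.50 − 71.4/2) / 3 = 9.93 mm/h.

φ ≈ 9.93 mm/h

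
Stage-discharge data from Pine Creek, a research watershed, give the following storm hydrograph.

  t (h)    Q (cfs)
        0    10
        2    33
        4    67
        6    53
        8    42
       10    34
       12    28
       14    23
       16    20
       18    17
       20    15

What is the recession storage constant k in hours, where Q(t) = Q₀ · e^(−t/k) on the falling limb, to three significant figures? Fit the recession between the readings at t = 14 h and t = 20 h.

k ≈ 14.0 h

On the falling limb, Q drops from 23 to 15 cfs between t = 14 h and t = 20 h (Δt = 6 h).
k = −Δt / ln(Q₂/Q₁) = −6 / ln(15/23) = 14.0 h.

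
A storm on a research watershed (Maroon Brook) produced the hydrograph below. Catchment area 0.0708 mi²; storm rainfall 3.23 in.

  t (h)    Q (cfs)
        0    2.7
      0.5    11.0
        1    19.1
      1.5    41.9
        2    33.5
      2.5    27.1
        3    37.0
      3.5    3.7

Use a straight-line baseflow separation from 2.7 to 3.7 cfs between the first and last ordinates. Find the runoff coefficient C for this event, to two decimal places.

ΣQ_DR = 150.4 cfs; V = ΣQ_DR·Δt = 2.707 × 10^5 ft³.
Runoff depth d = V / A = 1.646 in.
C = d / P = 1.646 / 3.23 = 0.51.

C ≈ 0.51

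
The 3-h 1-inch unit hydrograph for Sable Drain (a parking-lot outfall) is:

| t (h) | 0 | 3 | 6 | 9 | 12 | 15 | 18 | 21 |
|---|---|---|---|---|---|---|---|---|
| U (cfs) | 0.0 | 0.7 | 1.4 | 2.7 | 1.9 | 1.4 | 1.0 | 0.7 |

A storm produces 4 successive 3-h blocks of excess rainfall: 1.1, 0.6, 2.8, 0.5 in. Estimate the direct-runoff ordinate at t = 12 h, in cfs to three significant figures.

By discrete convolution, Q_j = Σ (P_i / 1 in) · U_{j−i}.
At t = 12 h (j=4): Q = (1.1/1)·1.9 + (0.6/1)·2.7 + (2.8/1)·1.4 + (0.5/1)·0.7 = 7.98 cfs.

Q ≈ 7.98 cfs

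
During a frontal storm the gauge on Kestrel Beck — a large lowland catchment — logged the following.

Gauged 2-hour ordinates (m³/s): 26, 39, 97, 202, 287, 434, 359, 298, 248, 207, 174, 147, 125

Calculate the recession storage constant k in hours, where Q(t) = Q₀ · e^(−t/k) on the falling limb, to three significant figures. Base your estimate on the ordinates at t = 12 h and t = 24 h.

On the falling limb, Q drops from 359 to 125 m³/s between t = 12 h and t = 24 h (Δt = 12 h).
k = −Δt / ln(Q₂/Q₁) = −12 / ln(125/359) = 11.4 h.

k ≈ 11.4 h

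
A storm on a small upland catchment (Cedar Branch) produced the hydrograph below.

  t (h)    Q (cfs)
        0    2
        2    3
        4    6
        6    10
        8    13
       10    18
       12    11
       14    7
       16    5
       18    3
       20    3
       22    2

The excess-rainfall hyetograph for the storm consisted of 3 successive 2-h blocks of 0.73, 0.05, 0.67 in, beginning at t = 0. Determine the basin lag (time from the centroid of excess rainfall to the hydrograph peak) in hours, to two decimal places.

Centroid of excess rainfall: t_c = Σ P_i·t̄_i / ΣP_i = 2.9172 h (block centres at 1, 3, 5 h).
Hydrograph peak occurs at t = 10 h, so basin lag t_L = 10 − 2.9172 = 7.08 h.

t_L ≈ 7.08 h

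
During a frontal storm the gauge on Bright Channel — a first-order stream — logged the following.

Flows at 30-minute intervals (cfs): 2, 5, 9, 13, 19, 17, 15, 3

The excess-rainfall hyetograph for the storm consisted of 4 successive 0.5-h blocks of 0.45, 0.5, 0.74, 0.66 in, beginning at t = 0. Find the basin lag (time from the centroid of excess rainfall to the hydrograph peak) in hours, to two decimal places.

t_L ≈ 0.91 h

Centroid of excess rainfall: t_c = Σ P_i·t̄_i / ΣP_i = 1.0926 h (block centres at 0.25, 0.75, 1.25, 1.75 h).
Hydrograph peak occurs at t = 2 h, so basin lag t_L = 2 − 1.0926 = 0.91 h.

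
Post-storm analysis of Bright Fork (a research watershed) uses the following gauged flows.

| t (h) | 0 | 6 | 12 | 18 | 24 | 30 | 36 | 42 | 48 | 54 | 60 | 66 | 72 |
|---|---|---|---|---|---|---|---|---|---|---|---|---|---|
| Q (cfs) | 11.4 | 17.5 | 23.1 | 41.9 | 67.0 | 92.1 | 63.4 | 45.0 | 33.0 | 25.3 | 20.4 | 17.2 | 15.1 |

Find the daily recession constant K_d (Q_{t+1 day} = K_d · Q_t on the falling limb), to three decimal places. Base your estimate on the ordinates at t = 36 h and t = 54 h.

Between t = 36 h and t = 54 h the flow falls from 63.4 to 25.3 cfs over 3×6 h = 18 h.
Per-interval ratio K = (25.3/63.4)^(1/3) = 0.7362; K_d = K^(24/6) = 0.294.

K_d ≈ 0.294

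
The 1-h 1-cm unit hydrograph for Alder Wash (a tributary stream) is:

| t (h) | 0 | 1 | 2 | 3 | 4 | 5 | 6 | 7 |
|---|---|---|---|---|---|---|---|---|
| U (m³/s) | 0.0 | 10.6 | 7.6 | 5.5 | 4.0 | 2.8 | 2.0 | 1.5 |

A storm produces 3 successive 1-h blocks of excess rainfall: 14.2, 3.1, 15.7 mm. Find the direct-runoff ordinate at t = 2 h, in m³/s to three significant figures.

By discrete convolution, Q_j = Σ (P_i / 10 mm) · U_{j−i}.
At t = 2 h (j=2): Q = (14.2/10)·7.6 + (3.1/10)·10.6 + (15.7/10)·0.0 = 14.1 m³/s.

Q ≈ 14.1 m³/s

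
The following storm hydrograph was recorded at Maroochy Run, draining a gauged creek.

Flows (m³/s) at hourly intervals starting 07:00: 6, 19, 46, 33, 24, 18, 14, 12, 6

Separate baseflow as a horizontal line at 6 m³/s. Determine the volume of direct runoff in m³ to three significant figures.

V ≈ 4.46 × 10^5 m³

Direct-runoff ordinates (Q − Q_b): 0.0, 13.0, 40.0, 27.0, 18.0, 12.0, 8.0, 6.0, 0.0 m³/s.
ΣQ_DR = 124.0 m³/s.
With Δt = 1 h = 3600 s, V = ΣQ_DR · Δt = 124.0 × 3600 = 4.46 × 10^5 m³.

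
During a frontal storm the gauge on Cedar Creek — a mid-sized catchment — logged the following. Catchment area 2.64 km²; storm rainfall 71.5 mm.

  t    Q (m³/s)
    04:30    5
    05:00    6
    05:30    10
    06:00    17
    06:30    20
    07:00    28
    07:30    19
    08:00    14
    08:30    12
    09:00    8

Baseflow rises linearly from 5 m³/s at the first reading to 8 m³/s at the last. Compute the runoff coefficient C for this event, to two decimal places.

C ≈ 0.71

ΣQ_DR = 74.00 m³/s; V = ΣQ_DR·Δt = 1.332 × 10^5 m³.
Runoff depth d = V / A = 50.45 mm.
C = d / P = 50.45 / 71.5 = 0.71.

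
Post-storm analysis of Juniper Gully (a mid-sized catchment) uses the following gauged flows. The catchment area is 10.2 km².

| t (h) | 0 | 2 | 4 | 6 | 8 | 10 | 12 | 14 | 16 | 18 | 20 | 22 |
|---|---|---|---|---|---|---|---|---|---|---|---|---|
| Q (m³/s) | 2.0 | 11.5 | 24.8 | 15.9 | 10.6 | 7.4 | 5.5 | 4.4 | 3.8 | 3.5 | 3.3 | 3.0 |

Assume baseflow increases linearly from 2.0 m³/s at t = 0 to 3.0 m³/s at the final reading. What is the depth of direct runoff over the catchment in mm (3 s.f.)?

Direct runoff: 0.00, 9.41, 22.62, 13.63, 8.24, 4.95, 2.95, 1.76, 1.07, 0.68, 0.39, 0.00 m³/s; ΣQ_DR = 65.70 m³/s.
V = ΣQ_DR · Δt = 65.70 × 7200 s = 4.730 × 10^5 m³.
Over A = 10.2 km², depth = V / A = 46.4 mm.

d ≈ 46.4 mm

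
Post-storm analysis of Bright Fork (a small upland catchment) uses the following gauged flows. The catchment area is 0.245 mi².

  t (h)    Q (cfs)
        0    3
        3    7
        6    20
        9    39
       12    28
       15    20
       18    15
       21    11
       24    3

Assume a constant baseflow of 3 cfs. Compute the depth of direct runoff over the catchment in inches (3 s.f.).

Direct runoff: 0.0, 4.0, 17.0, 36.0, 25.0, 17.0, 12.0, 8.0, 0.0 cfs; ΣQ_DR = 119.0 cfs.
V = ΣQ_DR · Δt = 119.0 × 10800 s = 1.285 × 10^6 ft³.
Over A = 0.245 mi², depth = V / A = 2.26 in.

d ≈ 2.26 in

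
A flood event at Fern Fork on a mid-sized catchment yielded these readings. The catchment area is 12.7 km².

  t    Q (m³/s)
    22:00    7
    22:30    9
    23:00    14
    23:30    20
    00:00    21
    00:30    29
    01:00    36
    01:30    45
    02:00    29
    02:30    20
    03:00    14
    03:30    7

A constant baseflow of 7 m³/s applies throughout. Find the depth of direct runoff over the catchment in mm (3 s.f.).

Direct runoff: 0.0, 2.0, 7.0, 13.0, 14.0, 22.0, 29.0, 38.0, 22.0, 13.0, 7.0, 0.0 m³/s; ΣQ_DR = 167.0 m³/s.
V = ΣQ_DR · Δt = 167.0 × 1800 s = 3.006 × 10^5 m³.
Over A = 12.7 km², depth = V / A = 23.7 mm.

d ≈ 23.7 mm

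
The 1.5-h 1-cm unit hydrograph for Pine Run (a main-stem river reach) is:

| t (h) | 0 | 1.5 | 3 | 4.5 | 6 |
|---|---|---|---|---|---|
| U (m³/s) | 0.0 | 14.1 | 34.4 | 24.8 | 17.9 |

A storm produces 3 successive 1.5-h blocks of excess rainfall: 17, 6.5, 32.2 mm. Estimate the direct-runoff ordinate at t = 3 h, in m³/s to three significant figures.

By discrete convolution, Q_j = Σ (P_i / 10 mm) · U_{j−i}.
At t = 3 h (j=2): Q = (17/10)·34.4 + (6.5/10)·14.1 + (32.2/10)·0.0 = 67.6 m³/s.

Q ≈ 67.6 m³/s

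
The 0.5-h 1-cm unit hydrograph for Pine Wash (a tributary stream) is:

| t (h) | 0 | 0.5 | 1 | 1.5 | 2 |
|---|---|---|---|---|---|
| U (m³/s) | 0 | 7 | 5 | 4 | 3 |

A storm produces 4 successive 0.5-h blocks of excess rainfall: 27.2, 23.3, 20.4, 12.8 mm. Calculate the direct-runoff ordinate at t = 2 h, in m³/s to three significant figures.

By discrete convolution, Q_j = Σ (P_i / 10 mm) · U_{j−i}.
At t = 2 h (j=4): Q = (27.2/10)·3 + (23.3/10)·4 + (20.4/10)·5 + (12.8/10)·7 = 36.6 m³/s.

Q ≈ 36.6 m³/s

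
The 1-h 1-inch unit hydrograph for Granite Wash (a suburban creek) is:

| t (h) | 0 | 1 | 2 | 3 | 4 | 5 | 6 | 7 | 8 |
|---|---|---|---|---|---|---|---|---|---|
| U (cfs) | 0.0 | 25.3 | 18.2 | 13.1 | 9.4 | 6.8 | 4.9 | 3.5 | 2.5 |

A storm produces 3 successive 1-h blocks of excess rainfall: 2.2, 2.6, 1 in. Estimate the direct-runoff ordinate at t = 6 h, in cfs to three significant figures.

By discrete convolution, Q_j = Σ (P_i / 1 in) · U_{j−i}.
At t = 6 h (j=6): Q = (2.2/1)·4.9 + (2.6/1)·6.8 + (1/1)·9.4 = 37.9 cfs.

Q ≈ 37.9 cfs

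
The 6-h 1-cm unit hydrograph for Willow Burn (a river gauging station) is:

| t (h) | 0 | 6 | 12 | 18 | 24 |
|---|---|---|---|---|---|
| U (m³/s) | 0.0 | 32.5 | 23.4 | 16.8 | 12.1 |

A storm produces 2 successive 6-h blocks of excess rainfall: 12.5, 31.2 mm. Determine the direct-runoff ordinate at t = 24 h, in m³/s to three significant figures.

Q ≈ 67.5 m³/s

By discrete convolution, Q_j = Σ (P_i / 10 mm) · U_{j−i}.
At t = 24 h (j=4): Q = (12.5/10)·12.1 + (31.2/10)·16.8 = 67.5 m³/s.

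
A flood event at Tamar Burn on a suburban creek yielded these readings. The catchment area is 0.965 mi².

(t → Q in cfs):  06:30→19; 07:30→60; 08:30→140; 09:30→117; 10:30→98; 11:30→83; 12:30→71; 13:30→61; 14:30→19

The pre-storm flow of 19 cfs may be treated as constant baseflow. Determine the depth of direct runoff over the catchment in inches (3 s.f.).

d ≈ 0.798 in

Direct runoff: 0.0, 41.0, 121.0, 98.0, 79.0, 64.0, 52.0, 42.0, 0.0 cfs; ΣQ_DR = 497.0 cfs.
V = ΣQ_DR · Δt = 497.0 × 3600 s = 1.789 × 10^6 ft³.
Over A = 0.965 mi², depth = V / A = 0.798 in.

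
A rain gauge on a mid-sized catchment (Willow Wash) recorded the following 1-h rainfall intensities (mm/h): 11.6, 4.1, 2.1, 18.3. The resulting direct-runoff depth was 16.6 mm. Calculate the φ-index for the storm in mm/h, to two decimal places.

φ ≈ 6.65 mm/h

Only the 2 blocks with intensity above φ contribute runoff: 11.6, 18.3 mm/h.
Σ(I−φ)·Δt = d  ⇒  (11.6+18.3 − 2φ)·1 = 16.6
φ = (29.90 − 16.6/1) / 2 = 6.65 mm/h.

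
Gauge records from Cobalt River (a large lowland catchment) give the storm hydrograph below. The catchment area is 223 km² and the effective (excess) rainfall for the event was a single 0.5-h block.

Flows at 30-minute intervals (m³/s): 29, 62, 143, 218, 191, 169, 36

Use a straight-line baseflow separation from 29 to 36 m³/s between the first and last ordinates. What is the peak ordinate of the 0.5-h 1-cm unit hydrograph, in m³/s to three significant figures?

U_p ≈ 370 m³/s

Direct runoff: 0.00, 31.83, 111.67, 185.50, 157.33, 134.17, 0.00 m³/s; ΣQ_DR = 620.5 m³/s, peak = 185.50 m³/s.
Runoff depth d = ΣQ_DR·Δt / A = 620.5 × 1800 / (223 km²) = 5.009 mm.
The 1-cm UH is the DRH scaled by (10 mm)/d, so U_p = 185.50 × 10/5.009 = 370 m³/s.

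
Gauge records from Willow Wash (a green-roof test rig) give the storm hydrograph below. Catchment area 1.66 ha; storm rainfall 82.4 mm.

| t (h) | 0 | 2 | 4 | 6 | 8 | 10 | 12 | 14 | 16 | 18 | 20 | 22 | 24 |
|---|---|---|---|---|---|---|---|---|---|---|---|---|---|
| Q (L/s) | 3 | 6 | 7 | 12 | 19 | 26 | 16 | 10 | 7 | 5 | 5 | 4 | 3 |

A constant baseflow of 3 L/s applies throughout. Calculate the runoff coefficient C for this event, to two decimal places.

ΣQ_DR = 84.00 L/s; V = ΣQ_DR·Δt = 6.048 × 10^5 L.
Runoff depth d = V / A = 36.43 mm.
C = d / P = 36.43 / 82.4 = 0.44.

C ≈ 0.44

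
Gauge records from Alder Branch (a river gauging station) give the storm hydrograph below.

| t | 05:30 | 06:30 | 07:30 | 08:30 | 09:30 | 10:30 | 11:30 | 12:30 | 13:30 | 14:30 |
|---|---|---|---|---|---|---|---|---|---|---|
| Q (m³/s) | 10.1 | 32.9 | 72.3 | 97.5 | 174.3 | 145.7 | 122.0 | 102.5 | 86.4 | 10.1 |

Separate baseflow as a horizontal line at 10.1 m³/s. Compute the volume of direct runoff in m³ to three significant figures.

V ≈ 2.71 × 10^6 m³

Direct-runoff ordinates (Q − Q_b): 0.0, 22.8, 62.2, 87.4, 164.2, 135.6, 111.9, 92.4, 76.3, 0.0 m³/s.
ΣQ_DR = 752.8 m³/s.
With Δt = 1 h = 3600 s, V = ΣQ_DR · Δt = 752.8 × 3600 = 2.71 × 10^6 m³.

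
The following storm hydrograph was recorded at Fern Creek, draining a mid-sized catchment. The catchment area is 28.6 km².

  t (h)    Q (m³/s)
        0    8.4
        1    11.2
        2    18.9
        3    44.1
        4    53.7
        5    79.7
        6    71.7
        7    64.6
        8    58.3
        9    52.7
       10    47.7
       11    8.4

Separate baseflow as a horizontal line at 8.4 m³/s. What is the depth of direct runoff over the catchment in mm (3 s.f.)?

d ≈ 52.7 mm

Direct runoff: 0.0, 2.8, 10.5, 35.7, 45.3, 71.3, 63.3, 56.2, 49.9, 44.3, 39.3, 0.0 m³/s; ΣQ_DR = 418.6 m³/s.
V = ΣQ_DR · Δt = 418.6 × 3600 s = 1.507 × 10^6 m³.
Over A = 28.6 km², depth = V / A = 52.7 mm.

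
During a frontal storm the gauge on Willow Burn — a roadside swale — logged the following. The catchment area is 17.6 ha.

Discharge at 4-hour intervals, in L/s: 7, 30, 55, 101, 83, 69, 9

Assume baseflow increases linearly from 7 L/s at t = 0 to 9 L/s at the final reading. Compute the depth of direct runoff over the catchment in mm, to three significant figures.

Direct runoff: 0.00, 22.67, 47.33, 93.00, 74.67, 60.33, 0.00 L/s; ΣQ_DR = 298.0 L/s.
V = ΣQ_DR · Δt = 298.0 × 14400 s = 4.291 × 10^6 L.
Over A = 17.6 ha, depth = V / A = 24.4 mm.

d ≈ 24.4 mm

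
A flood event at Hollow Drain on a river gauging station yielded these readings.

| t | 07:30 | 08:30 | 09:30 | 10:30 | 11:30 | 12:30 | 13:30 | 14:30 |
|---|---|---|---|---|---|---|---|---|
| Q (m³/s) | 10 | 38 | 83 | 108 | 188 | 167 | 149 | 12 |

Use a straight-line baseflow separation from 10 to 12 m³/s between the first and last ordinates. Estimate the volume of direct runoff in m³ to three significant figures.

V ≈ 2.40 × 10^6 m³

Direct-runoff ordinates (Q − Q_b): 0.00, 27.71, 72.43, 97.14, 176.86, 155.57, 137.29, 0.00 m³/s.
ΣQ_DR = 667.0 m³/s.
With Δt = 1 h = 3600 s, V = ΣQ_DR · Δt = 667.0 × 3600 = 2.40 × 10^6 m³.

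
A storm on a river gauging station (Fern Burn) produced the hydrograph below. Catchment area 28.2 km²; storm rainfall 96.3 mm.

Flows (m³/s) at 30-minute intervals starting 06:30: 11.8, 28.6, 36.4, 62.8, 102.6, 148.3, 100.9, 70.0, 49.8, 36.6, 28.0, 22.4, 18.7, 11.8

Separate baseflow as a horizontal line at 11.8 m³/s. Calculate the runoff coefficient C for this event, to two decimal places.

ΣQ_DR = 563.5 m³/s; V = ΣQ_DR·Δt = 1.014 × 10^6 m³.
Runoff depth d = V / A = 35.97 mm.
C = d / P = 35.97 / 96.3 = 0.37.

C ≈ 0.37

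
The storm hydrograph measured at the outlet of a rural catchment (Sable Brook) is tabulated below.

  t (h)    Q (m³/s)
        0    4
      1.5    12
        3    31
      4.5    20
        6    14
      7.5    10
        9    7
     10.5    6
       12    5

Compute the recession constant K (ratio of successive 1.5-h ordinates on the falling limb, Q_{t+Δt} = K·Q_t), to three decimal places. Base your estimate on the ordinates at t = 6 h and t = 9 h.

K ≈ 0.707

Using the recession-limb readings at t = 6 h and t = 9 h: Q falls from 14 to 7 m³/s over 2 intervals.
K = (Q₂/Q₁)^(1/2) = (7/14)^(1/2) = 0.707.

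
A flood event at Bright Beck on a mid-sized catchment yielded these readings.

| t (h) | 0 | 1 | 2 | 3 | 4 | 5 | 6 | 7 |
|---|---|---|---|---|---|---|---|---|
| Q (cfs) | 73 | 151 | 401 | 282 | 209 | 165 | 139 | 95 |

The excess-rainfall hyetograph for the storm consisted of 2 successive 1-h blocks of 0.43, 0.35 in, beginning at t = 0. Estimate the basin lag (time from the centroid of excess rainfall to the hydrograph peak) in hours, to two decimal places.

t_L ≈ 1.05 h

Centroid of excess rainfall: t_c = Σ P_i·t̄_i / ΣP_i = 0.9487 h (block centres at 0.5, 1.5 h).
Hydrograph peak occurs at t = 2 h, so basin lag t_L = 2 − 0.9487 = 1.05 h.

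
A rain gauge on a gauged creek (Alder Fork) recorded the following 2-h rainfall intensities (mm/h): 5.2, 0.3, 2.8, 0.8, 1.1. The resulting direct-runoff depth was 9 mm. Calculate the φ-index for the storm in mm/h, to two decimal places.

Only the 2 blocks with intensity above φ contribute runoff: 5.2, 2.8 mm/h.
Σ(I−φ)·Δt = d  ⇒  (5.2+2.8 − 2φ)·2 = 9
φ = (8.000 − 9/2) / 2 = 1.75 mm/h.

φ ≈ 1.75 mm/h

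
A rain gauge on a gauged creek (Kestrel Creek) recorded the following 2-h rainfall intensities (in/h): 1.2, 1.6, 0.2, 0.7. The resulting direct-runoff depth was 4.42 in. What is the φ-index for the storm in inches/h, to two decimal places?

Only the 3 blocks with intensity above φ contribute runoff: 1.2, 1.6, 0.7 in/h.
Σ(I−φ)·Δt = d  ⇒  (1.2+1.6+0.7 − 3φ)·2 = 4.42
φ = (3.500 − 4.42/2) / 3 = 0.43 in/h.

φ ≈ 0.43 in/h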